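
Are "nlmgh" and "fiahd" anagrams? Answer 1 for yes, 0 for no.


Strings: "nlmgh", "fiahd"
Sorted first:  ghlmn
Sorted second: adfhi
Differ at position 0: 'g' vs 'a' => not anagrams

0


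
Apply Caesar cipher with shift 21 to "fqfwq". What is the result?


Caesar cipher: shift "fqfwq" by 21
  'f' (pos 5) + 21 = pos 0 = 'a'
  'q' (pos 16) + 21 = pos 11 = 'l'
  'f' (pos 5) + 21 = pos 0 = 'a'
  'w' (pos 22) + 21 = pos 17 = 'r'
  'q' (pos 16) + 21 = pos 11 = 'l'
Result: alarl

alarl


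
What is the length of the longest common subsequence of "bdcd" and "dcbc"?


LCS of "bdcd" and "dcbc"
DP table:
           d    c    b    c
      0    0    0    0    0
  b   0    0    0    1    1
  d   0    1    1    1    1
  c   0    1    2    2    2
  d   0    1    2    2    2
LCS length = dp[4][4] = 2

2


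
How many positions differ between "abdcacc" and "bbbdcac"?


Comparing "abdcacc" and "bbbdcac" position by position:
  Position 0: 'a' vs 'b' => DIFFER
  Position 1: 'b' vs 'b' => same
  Position 2: 'd' vs 'b' => DIFFER
  Position 3: 'c' vs 'd' => DIFFER
  Position 4: 'a' vs 'c' => DIFFER
  Position 5: 'c' vs 'a' => DIFFER
  Position 6: 'c' vs 'c' => same
Positions that differ: 5

5


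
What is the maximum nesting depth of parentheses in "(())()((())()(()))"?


Input: "(())()((())()(()))"
Tracking depth:
  Position 0 '(': depth becomes 1
  Position 1 '(': depth becomes 2
  Position 2 ')': depth becomes 1
  Position 3 ')': depth becomes 0
  Position 4 '(': depth becomes 1
  Position 5 ')': depth becomes 0
  Position 6 '(': depth becomes 1
  Position 7 '(': depth becomes 2
  Position 8 '(': depth becomes 3
  Position 9 ')': depth becomes 2
  Position 10 ')': depth becomes 1
  Position 11 '(': depth becomes 2
  Position 12 ')': depth becomes 1
  Position 13 '(': depth becomes 2
  Position 14 '(': depth becomes 3
  Position 15 ')': depth becomes 2
  Position 16 ')': depth becomes 1
  Position 17 ')': depth becomes 0
Maximum depth reached: 3

3


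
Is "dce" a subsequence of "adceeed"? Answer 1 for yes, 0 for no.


Check if "dce" is a subsequence of "adceeed"
Greedy scan:
  Position 0 ('a'): no match needed
  Position 1 ('d'): matches sub[0] = 'd'
  Position 2 ('c'): matches sub[1] = 'c'
  Position 3 ('e'): matches sub[2] = 'e'
  Position 4 ('e'): no match needed
  Position 5 ('e'): no match needed
  Position 6 ('d'): no match needed
All 3 characters matched => is a subsequence

1


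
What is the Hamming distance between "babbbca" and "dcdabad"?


Comparing "babbbca" and "dcdabad" position by position:
  Position 0: 'b' vs 'd' => differ
  Position 1: 'a' vs 'c' => differ
  Position 2: 'b' vs 'd' => differ
  Position 3: 'b' vs 'a' => differ
  Position 4: 'b' vs 'b' => same
  Position 5: 'c' vs 'a' => differ
  Position 6: 'a' vs 'd' => differ
Total differences (Hamming distance): 6

6


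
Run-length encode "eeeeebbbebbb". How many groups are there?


Input: eeeeebbbebbb
Scanning for consecutive runs:
  Group 1: 'e' x 5 (positions 0-4)
  Group 2: 'b' x 3 (positions 5-7)
  Group 3: 'e' x 1 (positions 8-8)
  Group 4: 'b' x 3 (positions 9-11)
Total groups: 4

4


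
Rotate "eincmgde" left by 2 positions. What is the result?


Input: "eincmgde", rotate left by 2
First 2 characters: "ei"
Remaining characters: "ncmgde"
Concatenate remaining + first: "ncmgde" + "ei" = "ncmgdeei"

ncmgdeei


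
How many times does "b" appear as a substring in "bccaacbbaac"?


Searching for "b" in "bccaacbbaac"
Scanning each position:
  Position 0: "b" => MATCH
  Position 1: "c" => no
  Position 2: "c" => no
  Position 3: "a" => no
  Position 4: "a" => no
  Position 5: "c" => no
  Position 6: "b" => MATCH
  Position 7: "b" => MATCH
  Position 8: "a" => no
  Position 9: "a" => no
  Position 10: "c" => no
Total occurrences: 3

3


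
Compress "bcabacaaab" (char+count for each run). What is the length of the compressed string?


Input: bcabacaaab
Runs:
  'b' x 1 => "b1"
  'c' x 1 => "c1"
  'a' x 1 => "a1"
  'b' x 1 => "b1"
  'a' x 1 => "a1"
  'c' x 1 => "c1"
  'a' x 3 => "a3"
  'b' x 1 => "b1"
Compressed: "b1c1a1b1a1c1a3b1"
Compressed length: 16

16


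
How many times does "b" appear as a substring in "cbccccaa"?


Searching for "b" in "cbccccaa"
Scanning each position:
  Position 0: "c" => no
  Position 1: "b" => MATCH
  Position 2: "c" => no
  Position 3: "c" => no
  Position 4: "c" => no
  Position 5: "c" => no
  Position 6: "a" => no
  Position 7: "a" => no
Total occurrences: 1

1


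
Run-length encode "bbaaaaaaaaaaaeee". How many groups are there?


Input: bbaaaaaaaaaaaeee
Scanning for consecutive runs:
  Group 1: 'b' x 2 (positions 0-1)
  Group 2: 'a' x 11 (positions 2-12)
  Group 3: 'e' x 3 (positions 13-15)
Total groups: 3

3


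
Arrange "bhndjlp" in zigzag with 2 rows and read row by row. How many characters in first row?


Zigzag "bhndjlp" into 2 rows:
Placing characters:
  'b' => row 0
  'h' => row 1
  'n' => row 0
  'd' => row 1
  'j' => row 0
  'l' => row 1
  'p' => row 0
Rows:
  Row 0: "bnjp"
  Row 1: "hdl"
First row length: 4

4


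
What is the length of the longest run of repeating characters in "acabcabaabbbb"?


Input: "acabcabaabbbb"
Scanning for longest run:
  Position 1 ('c'): new char, reset run to 1
  Position 2 ('a'): new char, reset run to 1
  Position 3 ('b'): new char, reset run to 1
  Position 4 ('c'): new char, reset run to 1
  Position 5 ('a'): new char, reset run to 1
  Position 6 ('b'): new char, reset run to 1
  Position 7 ('a'): new char, reset run to 1
  Position 8 ('a'): continues run of 'a', length=2
  Position 9 ('b'): new char, reset run to 1
  Position 10 ('b'): continues run of 'b', length=2
  Position 11 ('b'): continues run of 'b', length=3
  Position 12 ('b'): continues run of 'b', length=4
Longest run: 'b' with length 4

4


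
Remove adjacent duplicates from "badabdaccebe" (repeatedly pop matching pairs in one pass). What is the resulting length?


Input: badabdaccebe
Stack-based adjacent duplicate removal:
  Read 'b': push. Stack: b
  Read 'a': push. Stack: ba
  Read 'd': push. Stack: bad
  Read 'a': push. Stack: bada
  Read 'b': push. Stack: badab
  Read 'd': push. Stack: badabd
  Read 'a': push. Stack: badabda
  Read 'c': push. Stack: badabdac
  Read 'c': matches stack top 'c' => pop. Stack: badabda
  Read 'e': push. Stack: badabdae
  Read 'b': push. Stack: badabdaeb
  Read 'e': push. Stack: badabdaebe
Final stack: "badabdaebe" (length 10)

10


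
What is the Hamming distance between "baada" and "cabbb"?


Comparing "baada" and "cabbb" position by position:
  Position 0: 'b' vs 'c' => differ
  Position 1: 'a' vs 'a' => same
  Position 2: 'a' vs 'b' => differ
  Position 3: 'd' vs 'b' => differ
  Position 4: 'a' vs 'b' => differ
Total differences (Hamming distance): 4

4


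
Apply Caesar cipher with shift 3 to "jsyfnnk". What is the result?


Caesar cipher: shift "jsyfnnk" by 3
  'j' (pos 9) + 3 = pos 12 = 'm'
  's' (pos 18) + 3 = pos 21 = 'v'
  'y' (pos 24) + 3 = pos 1 = 'b'
  'f' (pos 5) + 3 = pos 8 = 'i'
  'n' (pos 13) + 3 = pos 16 = 'q'
  'n' (pos 13) + 3 = pos 16 = 'q'
  'k' (pos 10) + 3 = pos 13 = 'n'
Result: mvbiqqn

mvbiqqn


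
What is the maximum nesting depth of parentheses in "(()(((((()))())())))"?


Input: "(()(((((()))())())))"
Tracking depth:
  Position 0 '(': depth becomes 1
  Position 1 '(': depth becomes 2
  Position 2 ')': depth becomes 1
  Position 3 '(': depth becomes 2
  Position 4 '(': depth becomes 3
  Position 5 '(': depth becomes 4
  Position 6 '(': depth becomes 5
  Position 7 '(': depth becomes 6
  Position 8 '(': depth becomes 7
  Position 9 ')': depth becomes 6
  Position 10 ')': depth becomes 5
  Position 11 ')': depth becomes 4
  Position 12 '(': depth becomes 5
  Position 13 ')': depth becomes 4
  Position 14 ')': depth becomes 3
  Position 15 '(': depth becomes 4
  Position 16 ')': depth becomes 3
  Position 17 ')': depth becomes 2
  Position 18 ')': depth becomes 1
  Position 19 ')': depth becomes 0
Maximum depth reached: 7

7


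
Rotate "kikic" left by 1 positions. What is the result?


Input: "kikic", rotate left by 1
First 1 characters: "k"
Remaining characters: "ikic"
Concatenate remaining + first: "ikic" + "k" = "ikick"

ikick


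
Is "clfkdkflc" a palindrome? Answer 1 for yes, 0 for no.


Input: clfkdkflc
Reversed: clfkdkflc
  Compare pos 0 ('c') with pos 8 ('c'): match
  Compare pos 1 ('l') with pos 7 ('l'): match
  Compare pos 2 ('f') with pos 6 ('f'): match
  Compare pos 3 ('k') with pos 5 ('k'): match
Result: palindrome

1


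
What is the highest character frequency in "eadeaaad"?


Input: eadeaaad
Character counts:
  'a': 4
  'd': 2
  'e': 2
Maximum frequency: 4

4


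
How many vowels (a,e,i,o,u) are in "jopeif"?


Input: jopeif
Checking each character:
  'j' at position 0: consonant
  'o' at position 1: vowel (running total: 1)
  'p' at position 2: consonant
  'e' at position 3: vowel (running total: 2)
  'i' at position 4: vowel (running total: 3)
  'f' at position 5: consonant
Total vowels: 3

3


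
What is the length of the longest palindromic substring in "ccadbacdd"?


Input: "ccadbacdd"
Checking substrings for palindromes:
  [0:2] "cc" (len 2) => palindrome
  [7:9] "dd" (len 2) => palindrome
Longest palindromic substring: "cc" with length 2

2


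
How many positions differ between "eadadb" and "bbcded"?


Comparing "eadadb" and "bbcded" position by position:
  Position 0: 'e' vs 'b' => DIFFER
  Position 1: 'a' vs 'b' => DIFFER
  Position 2: 'd' vs 'c' => DIFFER
  Position 3: 'a' vs 'd' => DIFFER
  Position 4: 'd' vs 'e' => DIFFER
  Position 5: 'b' vs 'd' => DIFFER
Positions that differ: 6

6


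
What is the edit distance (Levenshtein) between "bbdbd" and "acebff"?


Computing edit distance: "bbdbd" -> "acebff"
DP table:
           a    c    e    b    f    f
      0    1    2    3    4    5    6
  b   1    1    2    3    3    4    5
  b   2    2    2    3    3    4    5
  d   3    3    3    3    4    4    5
  b   4    4    4    4    3    4    5
  d   5    5    5    5    4    4    5
Edit distance = dp[5][6] = 5

5


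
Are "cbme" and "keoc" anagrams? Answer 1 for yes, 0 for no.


Strings: "cbme", "keoc"
Sorted first:  bcem
Sorted second: ceko
Differ at position 0: 'b' vs 'c' => not anagrams

0


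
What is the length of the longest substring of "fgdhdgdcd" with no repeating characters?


Input: "fgdhdgdcd"
Sliding window (track last position of each char):
  Position 0 ('f'): window [0,0] length 1 -- new best
  Position 1 ('g'): window [0,1] length 2 -- new best
  Position 2 ('d'): window [0,2] length 3 -- new best
  Position 3 ('h'): window [0,3] length 4 -- new best
  Position 4 ('d'): repeat (last at 2), move window start to 3
  Position 4 ('d'): window [3,4] length 2
  Position 5 ('g'): window [3,5] length 3
  Position 6 ('d'): repeat (last at 4), move window start to 5
  Position 6 ('d'): window [5,6] length 2
  Position 7 ('c'): window [5,7] length 3
  Position 8 ('d'): repeat (last at 6), move window start to 7
  Position 8 ('d'): window [7,8] length 2
Longest substring with no repeats: "fgdh" with length 4

4


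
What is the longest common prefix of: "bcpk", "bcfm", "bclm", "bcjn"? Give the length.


Words: bcpk, bcfm, bclm, bcjn
  Position 0: all 'b' => match
  Position 1: all 'c' => match
  Position 2: ('p', 'f', 'l', 'j') => mismatch, stop
LCP = "bc" (length 2)

2


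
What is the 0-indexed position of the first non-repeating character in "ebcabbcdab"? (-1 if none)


Input: ebcabbcdab
Character frequencies:
  'a': 2
  'b': 4
  'c': 2
  'd': 1
  'e': 1
Scanning left to right for freq == 1:
  Position 0 ('e'): unique! => answer = 0

0


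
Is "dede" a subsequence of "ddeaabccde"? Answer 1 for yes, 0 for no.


Check if "dede" is a subsequence of "ddeaabccde"
Greedy scan:
  Position 0 ('d'): matches sub[0] = 'd'
  Position 1 ('d'): no match needed
  Position 2 ('e'): matches sub[1] = 'e'
  Position 3 ('a'): no match needed
  Position 4 ('a'): no match needed
  Position 5 ('b'): no match needed
  Position 6 ('c'): no match needed
  Position 7 ('c'): no match needed
  Position 8 ('d'): matches sub[2] = 'd'
  Position 9 ('e'): matches sub[3] = 'e'
All 4 characters matched => is a subsequence

1


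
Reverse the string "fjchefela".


Input: fjchefela
Reading characters right to left:
  Position 8: 'a'
  Position 7: 'l'
  Position 6: 'e'
  Position 5: 'f'
  Position 4: 'e'
  Position 3: 'h'
  Position 2: 'c'
  Position 1: 'j'
  Position 0: 'f'
Reversed: alefehcjf

alefehcjf


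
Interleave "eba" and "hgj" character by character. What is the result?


Interleaving "eba" and "hgj":
  Position 0: 'e' from first, 'h' from second => "eh"
  Position 1: 'b' from first, 'g' from second => "bg"
  Position 2: 'a' from first, 'j' from second => "aj"
Result: ehbgaj

ehbgaj


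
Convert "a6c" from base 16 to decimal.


Input: "a6c" in base 16
Positional expansion:
  Digit 'a' (value 10) x 16^2 = 2560
  Digit '6' (value 6) x 16^1 = 96
  Digit 'c' (value 12) x 16^0 = 12
Sum = 2668

2668


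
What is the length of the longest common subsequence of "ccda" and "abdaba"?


LCS of "ccda" and "abdaba"
DP table:
           a    b    d    a    b    a
      0    0    0    0    0    0    0
  c   0    0    0    0    0    0    0
  c   0    0    0    0    0    0    0
  d   0    0    0    1    1    1    1
  a   0    1    1    1    2    2    2
LCS length = dp[4][6] = 2

2


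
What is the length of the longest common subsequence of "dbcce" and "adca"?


LCS of "dbcce" and "adca"
DP table:
           a    d    c    a
      0    0    0    0    0
  d   0    0    1    1    1
  b   0    0    1    1    1
  c   0    0    1    2    2
  c   0    0    1    2    2
  e   0    0    1    2    2
LCS length = dp[5][4] = 2

2


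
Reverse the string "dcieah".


Input: dcieah
Reading characters right to left:
  Position 5: 'h'
  Position 4: 'a'
  Position 3: 'e'
  Position 2: 'i'
  Position 1: 'c'
  Position 0: 'd'
Reversed: haeicd

haeicd


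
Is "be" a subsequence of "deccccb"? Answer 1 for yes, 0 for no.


Check if "be" is a subsequence of "deccccb"
Greedy scan:
  Position 0 ('d'): no match needed
  Position 1 ('e'): no match needed
  Position 2 ('c'): no match needed
  Position 3 ('c'): no match needed
  Position 4 ('c'): no match needed
  Position 5 ('c'): no match needed
  Position 6 ('b'): matches sub[0] = 'b'
Only matched 1/2 characters => not a subsequence

0


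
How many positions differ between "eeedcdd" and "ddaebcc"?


Comparing "eeedcdd" and "ddaebcc" position by position:
  Position 0: 'e' vs 'd' => DIFFER
  Position 1: 'e' vs 'd' => DIFFER
  Position 2: 'e' vs 'a' => DIFFER
  Position 3: 'd' vs 'e' => DIFFER
  Position 4: 'c' vs 'b' => DIFFER
  Position 5: 'd' vs 'c' => DIFFER
  Position 6: 'd' vs 'c' => DIFFER
Positions that differ: 7

7


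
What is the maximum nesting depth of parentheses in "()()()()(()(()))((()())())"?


Input: "()()()()(()(()))((()())())"
Tracking depth:
  Position 0 '(': depth becomes 1
  Position 1 ')': depth becomes 0
  Position 2 '(': depth becomes 1
  Position 3 ')': depth becomes 0
  Position 4 '(': depth becomes 1
  Position 5 ')': depth becomes 0
  Position 6 '(': depth becomes 1
  Position 7 ')': depth becomes 0
  Position 8 '(': depth becomes 1
  Position 9 '(': depth becomes 2
  Position 10 ')': depth becomes 1
  Position 11 '(': depth becomes 2
  Position 12 '(': depth becomes 3
  Position 13 ')': depth becomes 2
  Position 14 ')': depth becomes 1
  Position 15 ')': depth becomes 0
  Position 16 '(': depth becomes 1
  Position 17 '(': depth becomes 2
  Position 18 '(': depth becomes 3
  Position 19 ')': depth becomes 2
  Position 20 '(': depth becomes 3
  Position 21 ')': depth becomes 2
  Position 22 ')': depth becomes 1
  Position 23 '(': depth becomes 2
  Position 24 ')': depth becomes 1
  Position 25 ')': depth becomes 0
Maximum depth reached: 3

3


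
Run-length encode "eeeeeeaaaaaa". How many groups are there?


Input: eeeeeeaaaaaa
Scanning for consecutive runs:
  Group 1: 'e' x 6 (positions 0-5)
  Group 2: 'a' x 6 (positions 6-11)
Total groups: 2

2


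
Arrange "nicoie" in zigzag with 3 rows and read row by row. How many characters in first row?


Zigzag "nicoie" into 3 rows:
Placing characters:
  'n' => row 0
  'i' => row 1
  'c' => row 2
  'o' => row 1
  'i' => row 0
  'e' => row 1
Rows:
  Row 0: "ni"
  Row 1: "ioe"
  Row 2: "c"
First row length: 2

2


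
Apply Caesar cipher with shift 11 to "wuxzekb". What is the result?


Caesar cipher: shift "wuxzekb" by 11
  'w' (pos 22) + 11 = pos 7 = 'h'
  'u' (pos 20) + 11 = pos 5 = 'f'
  'x' (pos 23) + 11 = pos 8 = 'i'
  'z' (pos 25) + 11 = pos 10 = 'k'
  'e' (pos 4) + 11 = pos 15 = 'p'
  'k' (pos 10) + 11 = pos 21 = 'v'
  'b' (pos 1) + 11 = pos 12 = 'm'
Result: hfikpvm

hfikpvm


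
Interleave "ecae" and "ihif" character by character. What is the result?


Interleaving "ecae" and "ihif":
  Position 0: 'e' from first, 'i' from second => "ei"
  Position 1: 'c' from first, 'h' from second => "ch"
  Position 2: 'a' from first, 'i' from second => "ai"
  Position 3: 'e' from first, 'f' from second => "ef"
Result: eichaief

eichaief


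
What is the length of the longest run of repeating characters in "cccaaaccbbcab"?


Input: "cccaaaccbbcab"
Scanning for longest run:
  Position 1 ('c'): continues run of 'c', length=2
  Position 2 ('c'): continues run of 'c', length=3
  Position 3 ('a'): new char, reset run to 1
  Position 4 ('a'): continues run of 'a', length=2
  Position 5 ('a'): continues run of 'a', length=3
  Position 6 ('c'): new char, reset run to 1
  Position 7 ('c'): continues run of 'c', length=2
  Position 8 ('b'): new char, reset run to 1
  Position 9 ('b'): continues run of 'b', length=2
  Position 10 ('c'): new char, reset run to 1
  Position 11 ('a'): new char, reset run to 1
  Position 12 ('b'): new char, reset run to 1
Longest run: 'c' with length 3

3


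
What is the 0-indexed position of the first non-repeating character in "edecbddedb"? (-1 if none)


Input: edecbddedb
Character frequencies:
  'b': 2
  'c': 1
  'd': 4
  'e': 3
Scanning left to right for freq == 1:
  Position 0 ('e'): freq=3, skip
  Position 1 ('d'): freq=4, skip
  Position 2 ('e'): freq=3, skip
  Position 3 ('c'): unique! => answer = 3

3


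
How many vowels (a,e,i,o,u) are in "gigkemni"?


Input: gigkemni
Checking each character:
  'g' at position 0: consonant
  'i' at position 1: vowel (running total: 1)
  'g' at position 2: consonant
  'k' at position 3: consonant
  'e' at position 4: vowel (running total: 2)
  'm' at position 5: consonant
  'n' at position 6: consonant
  'i' at position 7: vowel (running total: 3)
Total vowels: 3

3


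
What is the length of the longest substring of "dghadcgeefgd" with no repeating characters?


Input: "dghadcgeefgd"
Sliding window (track last position of each char):
  Position 0 ('d'): window [0,0] length 1 -- new best
  Position 1 ('g'): window [0,1] length 2 -- new best
  Position 2 ('h'): window [0,2] length 3 -- new best
  Position 3 ('a'): window [0,3] length 4 -- new best
  Position 4 ('d'): repeat (last at 0), move window start to 1
  Position 4 ('d'): window [1,4] length 4
  Position 5 ('c'): window [1,5] length 5 -- new best
  Position 6 ('g'): repeat (last at 1), move window start to 2
  Position 6 ('g'): window [2,6] length 5
  Position 7 ('e'): window [2,7] length 6 -- new best
  Position 8 ('e'): repeat (last at 7), move window start to 8
  Position 8 ('e'): window [8,8] length 1
  Position 9 ('f'): window [8,9] length 2
  Position 10 ('g'): window [8,10] length 3
  Position 11 ('d'): window [8,11] length 4
Longest substring with no repeats: "hadcge" with length 6

6


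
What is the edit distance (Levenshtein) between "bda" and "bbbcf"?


Computing edit distance: "bda" -> "bbbcf"
DP table:
           b    b    b    c    f
      0    1    2    3    4    5
  b   1    0    1    2    3    4
  d   2    1    1    2    3    4
  a   3    2    2    2    3    4
Edit distance = dp[3][5] = 4

4


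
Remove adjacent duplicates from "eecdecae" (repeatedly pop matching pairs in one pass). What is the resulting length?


Input: eecdecae
Stack-based adjacent duplicate removal:
  Read 'e': push. Stack: e
  Read 'e': matches stack top 'e' => pop. Stack: (empty)
  Read 'c': push. Stack: c
  Read 'd': push. Stack: cd
  Read 'e': push. Stack: cde
  Read 'c': push. Stack: cdec
  Read 'a': push. Stack: cdeca
  Read 'e': push. Stack: cdecae
Final stack: "cdecae" (length 6)

6


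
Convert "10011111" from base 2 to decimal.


Input: "10011111" in base 2
Positional expansion:
  Digit '1' (value 1) x 2^7 = 128
  Digit '0' (value 0) x 2^6 = 0
  Digit '0' (value 0) x 2^5 = 0
  Digit '1' (value 1) x 2^4 = 16
  Digit '1' (value 1) x 2^3 = 8
  Digit '1' (value 1) x 2^2 = 4
  Digit '1' (value 1) x 2^1 = 2
  Digit '1' (value 1) x 2^0 = 1
Sum = 159

159


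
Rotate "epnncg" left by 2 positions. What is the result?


Input: "epnncg", rotate left by 2
First 2 characters: "ep"
Remaining characters: "nncg"
Concatenate remaining + first: "nncg" + "ep" = "nncgep"

nncgep


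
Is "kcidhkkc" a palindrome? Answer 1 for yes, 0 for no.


Input: kcidhkkc
Reversed: ckkhdick
  Compare pos 0 ('k') with pos 7 ('c'): MISMATCH
  Compare pos 1 ('c') with pos 6 ('k'): MISMATCH
  Compare pos 2 ('i') with pos 5 ('k'): MISMATCH
  Compare pos 3 ('d') with pos 4 ('h'): MISMATCH
Result: not a palindrome

0


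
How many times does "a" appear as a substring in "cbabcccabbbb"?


Searching for "a" in "cbabcccabbbb"
Scanning each position:
  Position 0: "c" => no
  Position 1: "b" => no
  Position 2: "a" => MATCH
  Position 3: "b" => no
  Position 4: "c" => no
  Position 5: "c" => no
  Position 6: "c" => no
  Position 7: "a" => MATCH
  Position 8: "b" => no
  Position 9: "b" => no
  Position 10: "b" => no
  Position 11: "b" => no
Total occurrences: 2

2


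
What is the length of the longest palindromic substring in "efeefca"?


Input: "efeefca"
Checking substrings for palindromes:
  [1:5] "feef" (len 4) => palindrome
  [0:3] "efe" (len 3) => palindrome
  [2:4] "ee" (len 2) => palindrome
Longest palindromic substring: "feef" with length 4

4


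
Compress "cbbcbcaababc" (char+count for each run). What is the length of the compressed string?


Input: cbbcbcaababc
Runs:
  'c' x 1 => "c1"
  'b' x 2 => "b2"
  'c' x 1 => "c1"
  'b' x 1 => "b1"
  'c' x 1 => "c1"
  'a' x 2 => "a2"
  'b' x 1 => "b1"
  'a' x 1 => "a1"
  'b' x 1 => "b1"
  'c' x 1 => "c1"
Compressed: "c1b2c1b1c1a2b1a1b1c1"
Compressed length: 20

20


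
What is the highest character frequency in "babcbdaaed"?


Input: babcbdaaed
Character counts:
  'a': 3
  'b': 3
  'c': 1
  'd': 2
  'e': 1
Maximum frequency: 3

3


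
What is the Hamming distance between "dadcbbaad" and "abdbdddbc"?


Comparing "dadcbbaad" and "abdbdddbc" position by position:
  Position 0: 'd' vs 'a' => differ
  Position 1: 'a' vs 'b' => differ
  Position 2: 'd' vs 'd' => same
  Position 3: 'c' vs 'b' => differ
  Position 4: 'b' vs 'd' => differ
  Position 5: 'b' vs 'd' => differ
  Position 6: 'a' vs 'd' => differ
  Position 7: 'a' vs 'b' => differ
  Position 8: 'd' vs 'c' => differ
Total differences (Hamming distance): 8

8


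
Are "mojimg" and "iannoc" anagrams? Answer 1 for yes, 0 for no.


Strings: "mojimg", "iannoc"
Sorted first:  gijmmo
Sorted second: acinno
Differ at position 0: 'g' vs 'a' => not anagrams

0


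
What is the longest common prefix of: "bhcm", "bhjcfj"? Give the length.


Words: bhcm, bhjcfj
  Position 0: all 'b' => match
  Position 1: all 'h' => match
  Position 2: ('c', 'j') => mismatch, stop
LCP = "bh" (length 2)

2


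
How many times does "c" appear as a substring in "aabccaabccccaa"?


Searching for "c" in "aabccaabccccaa"
Scanning each position:
  Position 0: "a" => no
  Position 1: "a" => no
  Position 2: "b" => no
  Position 3: "c" => MATCH
  Position 4: "c" => MATCH
  Position 5: "a" => no
  Position 6: "a" => no
  Position 7: "b" => no
  Position 8: "c" => MATCH
  Position 9: "c" => MATCH
  Position 10: "c" => MATCH
  Position 11: "c" => MATCH
  Position 12: "a" => no
  Position 13: "a" => no
Total occurrences: 6

6


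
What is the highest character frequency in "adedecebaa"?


Input: adedecebaa
Character counts:
  'a': 3
  'b': 1
  'c': 1
  'd': 2
  'e': 3
Maximum frequency: 3

3


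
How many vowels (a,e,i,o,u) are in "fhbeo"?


Input: fhbeo
Checking each character:
  'f' at position 0: consonant
  'h' at position 1: consonant
  'b' at position 2: consonant
  'e' at position 3: vowel (running total: 1)
  'o' at position 4: vowel (running total: 2)
Total vowels: 2

2


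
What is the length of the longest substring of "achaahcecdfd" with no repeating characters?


Input: "achaahcecdfd"
Sliding window (track last position of each char):
  Position 0 ('a'): window [0,0] length 1 -- new best
  Position 1 ('c'): window [0,1] length 2 -- new best
  Position 2 ('h'): window [0,2] length 3 -- new best
  Position 3 ('a'): repeat (last at 0), move window start to 1
  Position 3 ('a'): window [1,3] length 3
  Position 4 ('a'): repeat (last at 3), move window start to 4
  Position 4 ('a'): window [4,4] length 1
  Position 5 ('h'): window [4,5] length 2
  Position 6 ('c'): window [4,6] length 3
  Position 7 ('e'): window [4,7] length 4 -- new best
  Position 8 ('c'): repeat (last at 6), move window start to 7
  Position 8 ('c'): window [7,8] length 2
  Position 9 ('d'): window [7,9] length 3
  Position 10 ('f'): window [7,10] length 4
  Position 11 ('d'): repeat (last at 9), move window start to 10
  Position 11 ('d'): window [10,11] length 2
Longest substring with no repeats: "ahce" with length 4

4


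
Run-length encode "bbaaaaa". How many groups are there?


Input: bbaaaaa
Scanning for consecutive runs:
  Group 1: 'b' x 2 (positions 0-1)
  Group 2: 'a' x 5 (positions 2-6)
Total groups: 2

2


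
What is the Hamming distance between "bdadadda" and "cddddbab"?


Comparing "bdadadda" and "cddddbab" position by position:
  Position 0: 'b' vs 'c' => differ
  Position 1: 'd' vs 'd' => same
  Position 2: 'a' vs 'd' => differ
  Position 3: 'd' vs 'd' => same
  Position 4: 'a' vs 'd' => differ
  Position 5: 'd' vs 'b' => differ
  Position 6: 'd' vs 'a' => differ
  Position 7: 'a' vs 'b' => differ
Total differences (Hamming distance): 6

6


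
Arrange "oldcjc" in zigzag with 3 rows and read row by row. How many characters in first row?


Zigzag "oldcjc" into 3 rows:
Placing characters:
  'o' => row 0
  'l' => row 1
  'd' => row 2
  'c' => row 1
  'j' => row 0
  'c' => row 1
Rows:
  Row 0: "oj"
  Row 1: "lcc"
  Row 2: "d"
First row length: 2

2


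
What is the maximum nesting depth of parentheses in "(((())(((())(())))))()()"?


Input: "(((())(((())(())))))()()"
Tracking depth:
  Position 0 '(': depth becomes 1
  Position 1 '(': depth becomes 2
  Position 2 '(': depth becomes 3
  Position 3 '(': depth becomes 4
  Position 4 ')': depth becomes 3
  Position 5 ')': depth becomes 2
  Position 6 '(': depth becomes 3
  Position 7 '(': depth becomes 4
  Position 8 '(': depth becomes 5
  Position 9 '(': depth becomes 6
  Position 10 ')': depth becomes 5
  Position 11 ')': depth becomes 4
  Position 12 '(': depth becomes 5
  Position 13 '(': depth becomes 6
  Position 14 ')': depth becomes 5
  Position 15 ')': depth becomes 4
  Position 16 ')': depth becomes 3
  Position 17 ')': depth becomes 2
  Position 18 ')': depth becomes 1
  Position 19 ')': depth becomes 0
  Position 20 '(': depth becomes 1
  Position 21 ')': depth becomes 0
  Position 22 '(': depth becomes 1
  Position 23 ')': depth becomes 0
Maximum depth reached: 6

6


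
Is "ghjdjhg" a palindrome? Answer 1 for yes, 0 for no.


Input: ghjdjhg
Reversed: ghjdjhg
  Compare pos 0 ('g') with pos 6 ('g'): match
  Compare pos 1 ('h') with pos 5 ('h'): match
  Compare pos 2 ('j') with pos 4 ('j'): match
Result: palindrome

1


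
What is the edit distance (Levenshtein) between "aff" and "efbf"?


Computing edit distance: "aff" -> "efbf"
DP table:
           e    f    b    f
      0    1    2    3    4
  a   1    1    2    3    4
  f   2    2    1    2    3
  f   3    3    2    2    2
Edit distance = dp[3][4] = 2

2


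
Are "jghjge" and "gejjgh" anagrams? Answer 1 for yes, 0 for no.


Strings: "jghjge", "gejjgh"
Sorted first:  egghjj
Sorted second: egghjj
Sorted forms match => anagrams

1


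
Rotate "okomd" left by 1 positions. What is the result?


Input: "okomd", rotate left by 1
First 1 characters: "o"
Remaining characters: "komd"
Concatenate remaining + first: "komd" + "o" = "komdo"

komdo


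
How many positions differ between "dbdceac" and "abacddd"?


Comparing "dbdceac" and "abacddd" position by position:
  Position 0: 'd' vs 'a' => DIFFER
  Position 1: 'b' vs 'b' => same
  Position 2: 'd' vs 'a' => DIFFER
  Position 3: 'c' vs 'c' => same
  Position 4: 'e' vs 'd' => DIFFER
  Position 5: 'a' vs 'd' => DIFFER
  Position 6: 'c' vs 'd' => DIFFER
Positions that differ: 5

5


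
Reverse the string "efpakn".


Input: efpakn
Reading characters right to left:
  Position 5: 'n'
  Position 4: 'k'
  Position 3: 'a'
  Position 2: 'p'
  Position 1: 'f'
  Position 0: 'e'
Reversed: nkapfe

nkapfe


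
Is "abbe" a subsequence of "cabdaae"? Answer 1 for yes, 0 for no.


Check if "abbe" is a subsequence of "cabdaae"
Greedy scan:
  Position 0 ('c'): no match needed
  Position 1 ('a'): matches sub[0] = 'a'
  Position 2 ('b'): matches sub[1] = 'b'
  Position 3 ('d'): no match needed
  Position 4 ('a'): no match needed
  Position 5 ('a'): no match needed
  Position 6 ('e'): no match needed
Only matched 2/4 characters => not a subsequence

0


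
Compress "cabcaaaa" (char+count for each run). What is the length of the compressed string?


Input: cabcaaaa
Runs:
  'c' x 1 => "c1"
  'a' x 1 => "a1"
  'b' x 1 => "b1"
  'c' x 1 => "c1"
  'a' x 4 => "a4"
Compressed: "c1a1b1c1a4"
Compressed length: 10

10


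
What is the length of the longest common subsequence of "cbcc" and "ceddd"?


LCS of "cbcc" and "ceddd"
DP table:
           c    e    d    d    d
      0    0    0    0    0    0
  c   0    1    1    1    1    1
  b   0    1    1    1    1    1
  c   0    1    1    1    1    1
  c   0    1    1    1    1    1
LCS length = dp[4][5] = 1

1


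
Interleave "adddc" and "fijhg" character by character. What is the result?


Interleaving "adddc" and "fijhg":
  Position 0: 'a' from first, 'f' from second => "af"
  Position 1: 'd' from first, 'i' from second => "di"
  Position 2: 'd' from first, 'j' from second => "dj"
  Position 3: 'd' from first, 'h' from second => "dh"
  Position 4: 'c' from first, 'g' from second => "cg"
Result: afdidjdhcg

afdidjdhcg


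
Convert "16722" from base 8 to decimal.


Input: "16722" in base 8
Positional expansion:
  Digit '1' (value 1) x 8^4 = 4096
  Digit '6' (value 6) x 8^3 = 3072
  Digit '7' (value 7) x 8^2 = 448
  Digit '2' (value 2) x 8^1 = 16
  Digit '2' (value 2) x 8^0 = 2
Sum = 7634

7634


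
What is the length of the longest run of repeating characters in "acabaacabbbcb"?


Input: "acabaacabbbcb"
Scanning for longest run:
  Position 1 ('c'): new char, reset run to 1
  Position 2 ('a'): new char, reset run to 1
  Position 3 ('b'): new char, reset run to 1
  Position 4 ('a'): new char, reset run to 1
  Position 5 ('a'): continues run of 'a', length=2
  Position 6 ('c'): new char, reset run to 1
  Position 7 ('a'): new char, reset run to 1
  Position 8 ('b'): new char, reset run to 1
  Position 9 ('b'): continues run of 'b', length=2
  Position 10 ('b'): continues run of 'b', length=3
  Position 11 ('c'): new char, reset run to 1
  Position 12 ('b'): new char, reset run to 1
Longest run: 'b' with length 3

3


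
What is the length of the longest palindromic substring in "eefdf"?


Input: "eefdf"
Checking substrings for palindromes:
  [2:5] "fdf" (len 3) => palindrome
  [0:2] "ee" (len 2) => palindrome
Longest palindromic substring: "fdf" with length 3

3


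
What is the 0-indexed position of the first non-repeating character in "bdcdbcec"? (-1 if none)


Input: bdcdbcec
Character frequencies:
  'b': 2
  'c': 3
  'd': 2
  'e': 1
Scanning left to right for freq == 1:
  Position 0 ('b'): freq=2, skip
  Position 1 ('d'): freq=2, skip
  Position 2 ('c'): freq=3, skip
  Position 3 ('d'): freq=2, skip
  Position 4 ('b'): freq=2, skip
  Position 5 ('c'): freq=3, skip
  Position 6 ('e'): unique! => answer = 6

6


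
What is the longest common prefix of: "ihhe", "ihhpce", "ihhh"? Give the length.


Words: ihhe, ihhpce, ihhh
  Position 0: all 'i' => match
  Position 1: all 'h' => match
  Position 2: all 'h' => match
  Position 3: ('e', 'p', 'h') => mismatch, stop
LCP = "ihh" (length 3)

3


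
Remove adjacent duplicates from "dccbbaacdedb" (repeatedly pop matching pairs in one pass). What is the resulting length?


Input: dccbbaacdedb
Stack-based adjacent duplicate removal:
  Read 'd': push. Stack: d
  Read 'c': push. Stack: dc
  Read 'c': matches stack top 'c' => pop. Stack: d
  Read 'b': push. Stack: db
  Read 'b': matches stack top 'b' => pop. Stack: d
  Read 'a': push. Stack: da
  Read 'a': matches stack top 'a' => pop. Stack: d
  Read 'c': push. Stack: dc
  Read 'd': push. Stack: dcd
  Read 'e': push. Stack: dcde
  Read 'd': push. Stack: dcded
  Read 'b': push. Stack: dcdedb
Final stack: "dcdedb" (length 6)

6


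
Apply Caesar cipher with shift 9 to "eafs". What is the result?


Caesar cipher: shift "eafs" by 9
  'e' (pos 4) + 9 = pos 13 = 'n'
  'a' (pos 0) + 9 = pos 9 = 'j'
  'f' (pos 5) + 9 = pos 14 = 'o'
  's' (pos 18) + 9 = pos 1 = 'b'
Result: njob

njob


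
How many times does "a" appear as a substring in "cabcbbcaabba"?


Searching for "a" in "cabcbbcaabba"
Scanning each position:
  Position 0: "c" => no
  Position 1: "a" => MATCH
  Position 2: "b" => no
  Position 3: "c" => no
  Position 4: "b" => no
  Position 5: "b" => no
  Position 6: "c" => no
  Position 7: "a" => MATCH
  Position 8: "a" => MATCH
  Position 9: "b" => no
  Position 10: "b" => no
  Position 11: "a" => MATCH
Total occurrences: 4

4


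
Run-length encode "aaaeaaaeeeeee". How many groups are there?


Input: aaaeaaaeeeeee
Scanning for consecutive runs:
  Group 1: 'a' x 3 (positions 0-2)
  Group 2: 'e' x 1 (positions 3-3)
  Group 3: 'a' x 3 (positions 4-6)
  Group 4: 'e' x 6 (positions 7-12)
Total groups: 4

4


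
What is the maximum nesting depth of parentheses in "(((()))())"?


Input: "(((()))())"
Tracking depth:
  Position 0 '(': depth becomes 1
  Position 1 '(': depth becomes 2
  Position 2 '(': depth becomes 3
  Position 3 '(': depth becomes 4
  Position 4 ')': depth becomes 3
  Position 5 ')': depth becomes 2
  Position 6 ')': depth becomes 1
  Position 7 '(': depth becomes 2
  Position 8 ')': depth becomes 1
  Position 9 ')': depth becomes 0
Maximum depth reached: 4

4


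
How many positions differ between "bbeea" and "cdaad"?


Comparing "bbeea" and "cdaad" position by position:
  Position 0: 'b' vs 'c' => DIFFER
  Position 1: 'b' vs 'd' => DIFFER
  Position 2: 'e' vs 'a' => DIFFER
  Position 3: 'e' vs 'a' => DIFFER
  Position 4: 'a' vs 'd' => DIFFER
Positions that differ: 5

5


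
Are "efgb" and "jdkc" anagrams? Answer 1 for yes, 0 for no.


Strings: "efgb", "jdkc"
Sorted first:  befg
Sorted second: cdjk
Differ at position 0: 'b' vs 'c' => not anagrams

0


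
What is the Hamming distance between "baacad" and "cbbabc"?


Comparing "baacad" and "cbbabc" position by position:
  Position 0: 'b' vs 'c' => differ
  Position 1: 'a' vs 'b' => differ
  Position 2: 'a' vs 'b' => differ
  Position 3: 'c' vs 'a' => differ
  Position 4: 'a' vs 'b' => differ
  Position 5: 'd' vs 'c' => differ
Total differences (Hamming distance): 6

6


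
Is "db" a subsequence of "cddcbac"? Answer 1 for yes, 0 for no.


Check if "db" is a subsequence of "cddcbac"
Greedy scan:
  Position 0 ('c'): no match needed
  Position 1 ('d'): matches sub[0] = 'd'
  Position 2 ('d'): no match needed
  Position 3 ('c'): no match needed
  Position 4 ('b'): matches sub[1] = 'b'
  Position 5 ('a'): no match needed
  Position 6 ('c'): no match needed
All 2 characters matched => is a subsequence

1


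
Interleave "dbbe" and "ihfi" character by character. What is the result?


Interleaving "dbbe" and "ihfi":
  Position 0: 'd' from first, 'i' from second => "di"
  Position 1: 'b' from first, 'h' from second => "bh"
  Position 2: 'b' from first, 'f' from second => "bf"
  Position 3: 'e' from first, 'i' from second => "ei"
Result: dibhbfei

dibhbfei


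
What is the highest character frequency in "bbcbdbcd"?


Input: bbcbdbcd
Character counts:
  'b': 4
  'c': 2
  'd': 2
Maximum frequency: 4

4


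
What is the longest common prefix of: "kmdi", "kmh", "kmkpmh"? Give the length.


Words: kmdi, kmh, kmkpmh
  Position 0: all 'k' => match
  Position 1: all 'm' => match
  Position 2: ('d', 'h', 'k') => mismatch, stop
LCP = "km" (length 2)

2


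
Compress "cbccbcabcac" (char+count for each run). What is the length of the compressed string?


Input: cbccbcabcac
Runs:
  'c' x 1 => "c1"
  'b' x 1 => "b1"
  'c' x 2 => "c2"
  'b' x 1 => "b1"
  'c' x 1 => "c1"
  'a' x 1 => "a1"
  'b' x 1 => "b1"
  'c' x 1 => "c1"
  'a' x 1 => "a1"
  'c' x 1 => "c1"
Compressed: "c1b1c2b1c1a1b1c1a1c1"
Compressed length: 20

20


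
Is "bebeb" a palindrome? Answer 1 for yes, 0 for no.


Input: bebeb
Reversed: bebeb
  Compare pos 0 ('b') with pos 4 ('b'): match
  Compare pos 1 ('e') with pos 3 ('e'): match
Result: palindrome

1


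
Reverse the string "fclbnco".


Input: fclbnco
Reading characters right to left:
  Position 6: 'o'
  Position 5: 'c'
  Position 4: 'n'
  Position 3: 'b'
  Position 2: 'l'
  Position 1: 'c'
  Position 0: 'f'
Reversed: ocnblcf

ocnblcf


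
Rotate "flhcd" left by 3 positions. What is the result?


Input: "flhcd", rotate left by 3
First 3 characters: "flh"
Remaining characters: "cd"
Concatenate remaining + first: "cd" + "flh" = "cdflh"

cdflh


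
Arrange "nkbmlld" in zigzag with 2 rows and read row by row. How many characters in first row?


Zigzag "nkbmlld" into 2 rows:
Placing characters:
  'n' => row 0
  'k' => row 1
  'b' => row 0
  'm' => row 1
  'l' => row 0
  'l' => row 1
  'd' => row 0
Rows:
  Row 0: "nbld"
  Row 1: "kml"
First row length: 4

4


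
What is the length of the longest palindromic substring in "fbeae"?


Input: "fbeae"
Checking substrings for palindromes:
  [2:5] "eae" (len 3) => palindrome
Longest palindromic substring: "eae" with length 3

3


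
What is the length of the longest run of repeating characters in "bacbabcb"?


Input: "bacbabcb"
Scanning for longest run:
  Position 1 ('a'): new char, reset run to 1
  Position 2 ('c'): new char, reset run to 1
  Position 3 ('b'): new char, reset run to 1
  Position 4 ('a'): new char, reset run to 1
  Position 5 ('b'): new char, reset run to 1
  Position 6 ('c'): new char, reset run to 1
  Position 7 ('b'): new char, reset run to 1
Longest run: 'b' with length 1

1


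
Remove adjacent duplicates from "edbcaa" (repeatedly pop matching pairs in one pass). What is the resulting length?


Input: edbcaa
Stack-based adjacent duplicate removal:
  Read 'e': push. Stack: e
  Read 'd': push. Stack: ed
  Read 'b': push. Stack: edb
  Read 'c': push. Stack: edbc
  Read 'a': push. Stack: edbca
  Read 'a': matches stack top 'a' => pop. Stack: edbc
Final stack: "edbc" (length 4)

4


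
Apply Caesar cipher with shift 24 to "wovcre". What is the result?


Caesar cipher: shift "wovcre" by 24
  'w' (pos 22) + 24 = pos 20 = 'u'
  'o' (pos 14) + 24 = pos 12 = 'm'
  'v' (pos 21) + 24 = pos 19 = 't'
  'c' (pos 2) + 24 = pos 0 = 'a'
  'r' (pos 17) + 24 = pos 15 = 'p'
  'e' (pos 4) + 24 = pos 2 = 'c'
Result: umtapc

umtapc


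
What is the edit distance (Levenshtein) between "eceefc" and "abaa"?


Computing edit distance: "eceefc" -> "abaa"
DP table:
           a    b    a    a
      0    1    2    3    4
  e   1    1    2    3    4
  c   2    2    2    3    4
  e   3    3    3    3    4
  e   4    4    4    4    4
  f   5    5    5    5    5
  c   6    6    6    6    6
Edit distance = dp[6][4] = 6

6
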